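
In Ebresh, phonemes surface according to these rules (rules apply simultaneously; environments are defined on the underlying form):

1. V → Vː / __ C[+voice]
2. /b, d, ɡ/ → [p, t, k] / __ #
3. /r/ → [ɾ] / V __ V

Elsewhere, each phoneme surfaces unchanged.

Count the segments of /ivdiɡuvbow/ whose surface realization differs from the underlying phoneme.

4

Segments that undergo a rule: /i/ → [iː] (rule 1); /i/ → [iː] (rule 1); /u/ → [uː] (rule 1); /o/ → [oː] (rule 1).
All other segments surface unchanged.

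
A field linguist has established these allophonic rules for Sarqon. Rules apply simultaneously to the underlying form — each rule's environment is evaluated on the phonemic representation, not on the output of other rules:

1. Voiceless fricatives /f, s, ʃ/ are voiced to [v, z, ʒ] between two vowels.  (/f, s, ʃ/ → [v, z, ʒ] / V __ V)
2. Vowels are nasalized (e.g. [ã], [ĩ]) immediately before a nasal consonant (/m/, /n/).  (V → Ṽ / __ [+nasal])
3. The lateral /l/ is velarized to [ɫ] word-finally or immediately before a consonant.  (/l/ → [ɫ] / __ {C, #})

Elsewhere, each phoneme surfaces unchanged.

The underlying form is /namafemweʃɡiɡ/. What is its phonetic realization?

/n/ (word-initial): no rule targets it → [n].
/a/ — between /n/ and /m/, before a nasal consonant — surfaces as [ã] (rule 2).
/m/ — not in any rule's target class → [m].
/a/ (between /m/ and /f/) fails the environment for rule 2, so it stays [a].
/f/ — between /a/ and /e/, between two vowels — surfaces as [v] (rule 1).
/e/ (between /f/ and /m/): before a nasal consonant, so rule 2 applies → [ẽ].
/m/ (between /e/ and /w/) is unaffected → [m].
/w/ stays [w].
/e/ (between /w/ and /ʃ/): rule 2 targets it, but not before a nasal consonant → unchanged [e].
/ʃ/ — between /e/ and /ɡ/; rule 1 does not apply here → [ʃ].
/ɡ/ (between /ʃ/ and /i/): no rule targets it → [ɡ].
/i/ (between /ɡ/ and /ɡ/) is in the target of rule 2 but the environment (before a nasal consonant) is not met → [i].
/ɡ/ (word-final): no rule targets it → [ɡ].

[nãmavẽmweʃɡiɡ]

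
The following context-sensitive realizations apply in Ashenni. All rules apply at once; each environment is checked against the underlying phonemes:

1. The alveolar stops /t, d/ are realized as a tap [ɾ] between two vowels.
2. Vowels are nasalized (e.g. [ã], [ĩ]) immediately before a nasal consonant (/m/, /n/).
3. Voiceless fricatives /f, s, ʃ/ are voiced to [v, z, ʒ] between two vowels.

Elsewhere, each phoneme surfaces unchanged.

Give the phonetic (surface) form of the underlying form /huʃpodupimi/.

[huʃpoɾupĩmi]

/h/ (word-initial) is unaffected → [h].
/u/ — between /h/ and /ʃ/; rule 2 does not apply here → [u].
/ʃ/ (between /u/ and /p/) fails the environment for rule 3, so it stays [ʃ].
/p/ stays [p].
/o/ — between /p/ and /d/; rule 2 does not apply here → [o].
Rule 1 applies to /d/ (between /o/ and /u/: between two vowels) → [ɾ].
/u/ — between /d/ and /p/; rule 2 does not apply here → [u].
/p/ (between /u/ and /i/): no rule targets it → [p].
/i/ meets the environment for rule 2 (before a nasal consonant) → [ĩ].
/m/ (between /i/ and /i/): no rule targets it → [m].
/i/ (word-final): rule 2 targets it, but not before a nasal consonant → unchanged [i].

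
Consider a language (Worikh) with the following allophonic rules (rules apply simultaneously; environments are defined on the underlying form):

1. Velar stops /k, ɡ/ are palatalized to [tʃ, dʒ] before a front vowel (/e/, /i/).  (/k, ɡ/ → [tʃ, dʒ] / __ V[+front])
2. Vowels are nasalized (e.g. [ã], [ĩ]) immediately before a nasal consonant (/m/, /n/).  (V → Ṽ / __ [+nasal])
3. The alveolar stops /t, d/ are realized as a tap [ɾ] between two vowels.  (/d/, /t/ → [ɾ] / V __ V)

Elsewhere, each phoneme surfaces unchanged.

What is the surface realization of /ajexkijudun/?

[ajextʃijuɾũn]

/a/ (word-initial): rule 2 targets it, but not before a nasal consonant → unchanged [a].
/j/ (between /a/ and /e/) is unaffected → [j].
/e/ — between /j/ and /x/; rule 2 does not apply here → [e].
/x/ — not in any rule's target class → [x].
/k/ (between /x/ and /i/) occurs before a front vowel → [tʃ] by rule 1.
/i/ (between /k/ and /j/) fails the environment for rule 2, so it stays [i].
/j/ — not in any rule's target class → [j].
/u/ — between /j/ and /d/; rule 2 does not apply here → [u].
/d/ (between /u/ and /u/): between two vowels, so rule 3 applies → [ɾ].
/u/ — between /d/ and /n/, before a nasal consonant — surfaces as [ũ] (rule 2).
/n/ (word-final) is unaffected → [n].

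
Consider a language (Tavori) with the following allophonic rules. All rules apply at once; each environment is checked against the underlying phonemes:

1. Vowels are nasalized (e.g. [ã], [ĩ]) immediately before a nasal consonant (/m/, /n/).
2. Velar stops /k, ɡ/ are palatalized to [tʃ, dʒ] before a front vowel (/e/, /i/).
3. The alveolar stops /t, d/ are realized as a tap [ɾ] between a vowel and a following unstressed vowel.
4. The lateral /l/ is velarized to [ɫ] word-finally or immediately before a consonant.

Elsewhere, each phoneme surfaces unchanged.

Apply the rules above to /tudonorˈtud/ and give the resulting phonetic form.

[tuɾõnorˈtud]

/t/ (word-initial) fails the environment for rule 3, so it stays [t].
/u/ (between /t/ and /d/) is in the target of rule 1 but the environment (before a nasal consonant) is not met → [u].
/d/ (between /u/ and /o/): between a vowel and a following unstressed vowel, so rule 3 applies → [ɾ].
/o/ meets the environment for rule 1 (before a nasal consonant) → [õ].
/o/ (between /n/ and /r/) is in the target of rule 1 but the environment (before a nasal consonant) is not met → [o].
/t/ (between /r/ and /u/) fails the environment for rule 3, so it stays [t].
/u/ — between /t/ and /d/; rule 1 does not apply here → [u].
/d/ (word-final): rule 3 targets it, but not between a vowel and a following unstressed vowel → unchanged [d].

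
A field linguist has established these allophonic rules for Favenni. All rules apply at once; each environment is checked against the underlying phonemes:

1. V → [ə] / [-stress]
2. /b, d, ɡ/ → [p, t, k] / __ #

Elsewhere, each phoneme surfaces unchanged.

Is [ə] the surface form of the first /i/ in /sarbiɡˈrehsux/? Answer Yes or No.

/i/ — between /b/ and /ɡ/, in an unstressed syllable — surfaces as [ə] (rule 1).
The actual realization is [ə], which matches [ə].

Yes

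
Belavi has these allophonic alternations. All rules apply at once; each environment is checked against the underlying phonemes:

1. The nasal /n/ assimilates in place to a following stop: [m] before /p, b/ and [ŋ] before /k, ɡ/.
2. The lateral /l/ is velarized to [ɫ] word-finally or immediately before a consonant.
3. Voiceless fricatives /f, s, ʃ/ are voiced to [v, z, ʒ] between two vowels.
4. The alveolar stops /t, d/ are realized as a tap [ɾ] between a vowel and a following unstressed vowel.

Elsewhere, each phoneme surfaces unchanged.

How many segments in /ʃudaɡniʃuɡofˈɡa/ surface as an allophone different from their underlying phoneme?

Segments that undergo a rule: /d/ → [ɾ] (rule 4); /ʃ/ → [ʒ] (rule 3).
All other segments surface unchanged.

2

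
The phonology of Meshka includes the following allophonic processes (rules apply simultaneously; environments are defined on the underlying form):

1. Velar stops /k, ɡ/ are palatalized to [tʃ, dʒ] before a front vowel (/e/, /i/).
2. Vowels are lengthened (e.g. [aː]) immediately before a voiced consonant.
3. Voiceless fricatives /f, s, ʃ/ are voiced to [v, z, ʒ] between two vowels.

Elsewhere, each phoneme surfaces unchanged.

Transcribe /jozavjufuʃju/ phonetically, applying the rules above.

/j/ (word-initial) is unaffected → [j].
/o/ (between /j/ and /z/) occurs before a voiced consonant → [oː] by rule 2.
/z/ — not in any rule's target class → [z].
Rule 2 applies to /a/ (between /z/ and /v/: before a voiced consonant) → [aː].
/v/ (between /a/ and /j/): no rule targets it → [v].
/j/ — not in any rule's target class → [j].
/u/ (between /j/ and /f/) is in the target of rule 2 but the environment (before a voiced consonant) is not met → [u].
/f/ meets the environment for rule 3 (between two vowels) → [v].
/u/ (between /f/ and /ʃ/): rule 2 targets it, but not before a voiced consonant → unchanged [u].
/ʃ/ (between /u/ and /j/) is in the target of rule 3 but the environment (between two vowels) is not met → [ʃ].
/j/ stays [j].
/u/ — word-final; rule 2 does not apply here → [u].

[joːzaːvjuvuʃju]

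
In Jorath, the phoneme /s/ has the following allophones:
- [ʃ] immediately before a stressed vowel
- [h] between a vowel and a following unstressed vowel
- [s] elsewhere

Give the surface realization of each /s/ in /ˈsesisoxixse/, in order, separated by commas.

Occurrence 1 (position 1): immediately before a stressed vowel → [ʃ].
Occurrence 2 (position 3): between a vowel and a following unstressed vowel → [h].
Occurrence 3 (position 5): between a vowel and a following unstressed vowel → [h].
Occurrence 4 (position 10): no conditioning environment matches → elsewhere allophone [s].

[ʃ], [h], [h], [s]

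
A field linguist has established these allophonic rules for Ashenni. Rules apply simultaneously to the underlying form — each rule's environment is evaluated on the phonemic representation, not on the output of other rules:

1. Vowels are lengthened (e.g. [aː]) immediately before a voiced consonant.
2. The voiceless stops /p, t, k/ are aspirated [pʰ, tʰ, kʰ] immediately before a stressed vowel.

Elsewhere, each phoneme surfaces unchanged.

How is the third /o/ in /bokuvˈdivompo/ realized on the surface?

/o/ (word-final) fails the environment for rule 1, so it stays [o].

[o]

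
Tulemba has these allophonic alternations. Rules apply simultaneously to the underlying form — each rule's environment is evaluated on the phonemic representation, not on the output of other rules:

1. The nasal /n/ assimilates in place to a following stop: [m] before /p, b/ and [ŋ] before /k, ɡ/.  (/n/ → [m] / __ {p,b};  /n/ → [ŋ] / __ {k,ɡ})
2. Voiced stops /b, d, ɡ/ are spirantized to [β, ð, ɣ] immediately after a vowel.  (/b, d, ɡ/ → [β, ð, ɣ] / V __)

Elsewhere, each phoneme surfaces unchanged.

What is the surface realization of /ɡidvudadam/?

[ɡiðvuðaðam]

/ɡ/ — word-initial; rule 2 does not apply here → [ɡ].
/i/ — not in any rule's target class → [i].
/d/ (between /i/ and /v/): immediately after a vowel, so rule 2 applies → [ð].
/v/ — not in any rule's target class → [v].
/u/ (between /v/ and /d/): no rule targets it → [u].
/d/ (between /u/ and /a/): immediately after a vowel, so rule 2 applies → [ð].
/a/ (between /d/ and /d/): no rule targets it → [a].
/d/ (between /a/ and /a/) occurs immediately after a vowel → [ð] by rule 2.
/a/ (between /d/ and /m/) is unaffected → [a].
/m/ — not in any rule's target class → [m].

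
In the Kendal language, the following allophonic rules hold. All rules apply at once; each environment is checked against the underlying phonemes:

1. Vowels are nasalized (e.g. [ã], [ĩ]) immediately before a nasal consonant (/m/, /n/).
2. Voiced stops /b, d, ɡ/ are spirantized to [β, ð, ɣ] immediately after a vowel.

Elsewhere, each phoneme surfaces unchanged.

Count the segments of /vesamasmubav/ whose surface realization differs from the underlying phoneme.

Segments that undergo a rule: /a/ → [ã] (rule 1); /b/ → [β] (rule 2).
All other segments surface unchanged.

2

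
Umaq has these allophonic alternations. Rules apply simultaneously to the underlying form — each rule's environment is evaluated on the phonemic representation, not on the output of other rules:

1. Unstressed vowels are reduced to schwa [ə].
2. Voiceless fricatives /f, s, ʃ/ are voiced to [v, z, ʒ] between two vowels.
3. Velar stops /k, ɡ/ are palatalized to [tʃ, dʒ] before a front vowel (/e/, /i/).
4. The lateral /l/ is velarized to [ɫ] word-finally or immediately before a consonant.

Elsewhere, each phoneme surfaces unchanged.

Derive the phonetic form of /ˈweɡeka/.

/e/ (between /w/ and /ɡ/) is in the target of rule 1 but the environment (in an unstressed syllable) is not met → [e].
/ɡ/ (between /e/ and /e/): before a front vowel, so rule 3 applies → [dʒ].
/e/ (between /ɡ/ and /k/): in an unstressed syllable, so rule 1 applies → [ə].
/k/ — between /e/ and /a/; rule 3 does not apply here → [k].
/a/ (word-final): in an unstressed syllable, so rule 1 applies → [ə].

[ˈwedʒəkə]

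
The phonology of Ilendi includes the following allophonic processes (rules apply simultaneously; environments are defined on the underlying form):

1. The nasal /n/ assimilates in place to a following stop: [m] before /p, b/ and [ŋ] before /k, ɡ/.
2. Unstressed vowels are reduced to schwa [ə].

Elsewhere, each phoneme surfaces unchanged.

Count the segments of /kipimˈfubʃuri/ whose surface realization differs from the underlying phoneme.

4

Segments that undergo a rule: /i/ → [ə] (rule 2); /i/ → [ə] (rule 2); /u/ → [ə] (rule 2); /i/ → [ə] (rule 2).
All other segments surface unchanged.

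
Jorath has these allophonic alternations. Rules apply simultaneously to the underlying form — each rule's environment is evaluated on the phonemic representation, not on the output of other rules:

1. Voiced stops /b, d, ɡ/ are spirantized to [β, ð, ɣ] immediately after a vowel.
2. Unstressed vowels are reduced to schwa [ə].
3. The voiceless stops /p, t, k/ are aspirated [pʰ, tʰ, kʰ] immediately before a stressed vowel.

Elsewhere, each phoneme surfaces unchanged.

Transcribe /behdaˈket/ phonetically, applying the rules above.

/b/ — word-initial; rule 1 does not apply here → [b].
/e/ meets the environment for rule 2 (in an unstressed syllable) → [ə].
/h/ stays [h].
/d/ (between /h/ and /a/) fails the environment for rule 1, so it stays [d].
/a/ meets the environment for rule 2 (in an unstressed syllable) → [ə].
/k/ meets the environment for rule 3 (immediately before a stressed vowel) → [kʰ].
/e/ (between /k/ and /t/) fails the environment for rule 2, so it stays [e].
/t/ (word-final) fails the environment for rule 3, so it stays [t].

[bəhdəˈkʰet]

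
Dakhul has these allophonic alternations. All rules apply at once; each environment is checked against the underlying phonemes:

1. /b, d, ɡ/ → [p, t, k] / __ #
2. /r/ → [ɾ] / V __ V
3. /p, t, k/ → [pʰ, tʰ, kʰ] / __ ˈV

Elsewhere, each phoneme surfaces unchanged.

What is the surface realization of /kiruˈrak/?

[kiɾuˈɾak]

/k/ — word-initial; rule 3 does not apply here → [k].
/i/ — not in any rule's target class → [i].
/r/ — between /i/ and /u/, between two vowels — surfaces as [ɾ] (rule 2).
/u/ stays [u].
/r/ (between /u/ and /a/) occurs between two vowels → [ɾ] by rule 2.
/a/ — not in any rule's target class → [a].
/k/ (word-final) fails the environment for rule 3, so it stays [k].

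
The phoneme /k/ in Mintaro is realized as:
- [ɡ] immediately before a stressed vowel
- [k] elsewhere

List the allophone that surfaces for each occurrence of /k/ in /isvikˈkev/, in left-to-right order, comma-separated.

[k], [ɡ]

Occurrence 1 (position 5): no conditioning environment matches → elsewhere allophone [k].
Occurrence 2 (position 6): immediately before a stressed vowel → [ɡ].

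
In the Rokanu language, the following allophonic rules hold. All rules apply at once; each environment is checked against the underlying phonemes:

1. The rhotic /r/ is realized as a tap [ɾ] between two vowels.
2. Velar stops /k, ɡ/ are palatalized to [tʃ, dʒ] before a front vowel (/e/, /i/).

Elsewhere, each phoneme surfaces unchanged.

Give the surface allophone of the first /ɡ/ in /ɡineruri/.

[dʒ]

/ɡ/ (word-initial) occurs before a front vowel → [dʒ] by rule 2.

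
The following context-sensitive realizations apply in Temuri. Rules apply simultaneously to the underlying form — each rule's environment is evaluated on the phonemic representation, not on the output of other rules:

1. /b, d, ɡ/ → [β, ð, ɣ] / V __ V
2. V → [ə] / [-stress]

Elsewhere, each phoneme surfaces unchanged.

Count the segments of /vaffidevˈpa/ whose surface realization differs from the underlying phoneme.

4

Segments that undergo a rule: /a/ → [ə] (rule 2); /i/ → [ə] (rule 2); /d/ → [ð] (rule 1); /e/ → [ə] (rule 2).
All other segments surface unchanged.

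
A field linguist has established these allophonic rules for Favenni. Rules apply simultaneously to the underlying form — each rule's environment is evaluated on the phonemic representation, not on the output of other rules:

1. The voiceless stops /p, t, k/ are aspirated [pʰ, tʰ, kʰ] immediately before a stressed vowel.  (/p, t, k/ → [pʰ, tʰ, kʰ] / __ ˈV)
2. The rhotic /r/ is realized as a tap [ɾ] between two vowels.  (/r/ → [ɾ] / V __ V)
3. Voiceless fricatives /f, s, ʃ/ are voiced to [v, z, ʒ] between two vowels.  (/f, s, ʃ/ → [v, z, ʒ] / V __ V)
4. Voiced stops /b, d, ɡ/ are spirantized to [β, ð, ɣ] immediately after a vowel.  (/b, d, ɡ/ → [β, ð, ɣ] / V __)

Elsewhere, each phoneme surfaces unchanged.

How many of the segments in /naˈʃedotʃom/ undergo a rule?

Segments that undergo a rule: /ʃ/ → [ʒ] (rule 3); /d/ → [ð] (rule 4).
All other segments surface unchanged.

2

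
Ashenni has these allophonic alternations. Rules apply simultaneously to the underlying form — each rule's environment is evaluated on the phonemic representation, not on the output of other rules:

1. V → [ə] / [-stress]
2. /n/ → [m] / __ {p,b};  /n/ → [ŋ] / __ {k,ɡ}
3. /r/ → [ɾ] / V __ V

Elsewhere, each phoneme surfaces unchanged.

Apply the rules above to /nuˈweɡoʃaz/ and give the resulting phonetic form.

/n/ (word-initial) fails the environment for rule 2, so it stays [n].
/u/ (between /n/ and /w/): in an unstressed syllable, so rule 1 applies → [ə].
/e/ (between /w/ and /ɡ/) is in the target of rule 1 but the environment (in an unstressed syllable) is not met → [e].
/o/ meets the environment for rule 1 (in an unstressed syllable) → [ə].
/a/ — between /ʃ/ and /z/, in an unstressed syllable — surfaces as [ə] (rule 1).

[nəˈweɡəʃəz]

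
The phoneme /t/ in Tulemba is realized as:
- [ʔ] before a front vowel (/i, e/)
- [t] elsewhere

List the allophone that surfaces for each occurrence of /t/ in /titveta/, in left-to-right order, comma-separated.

Occurrence 1 (position 1): before a front vowel (/i, e/) → [ʔ].
Occurrence 2 (position 3): no conditioning environment matches → elsewhere allophone [t].
Occurrence 3 (position 6): no conditioning environment matches → elsewhere allophone [t].

[ʔ], [t], [t]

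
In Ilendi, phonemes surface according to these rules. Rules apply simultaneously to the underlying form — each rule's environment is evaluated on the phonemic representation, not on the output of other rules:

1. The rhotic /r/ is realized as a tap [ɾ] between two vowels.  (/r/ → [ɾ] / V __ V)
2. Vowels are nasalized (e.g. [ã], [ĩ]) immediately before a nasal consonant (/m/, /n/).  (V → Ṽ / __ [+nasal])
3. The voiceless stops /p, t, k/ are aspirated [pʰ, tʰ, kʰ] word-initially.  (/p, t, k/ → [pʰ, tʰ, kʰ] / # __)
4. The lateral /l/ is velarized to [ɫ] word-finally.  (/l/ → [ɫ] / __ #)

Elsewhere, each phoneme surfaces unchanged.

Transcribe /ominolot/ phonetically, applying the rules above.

Rule 2 applies to /o/ (word-initial: before a nasal consonant) → [õ].
/m/ — not in any rule's target class → [m].
/i/ (between /m/ and /n/): before a nasal consonant, so rule 2 applies → [ĩ].
/n/ (between /i/ and /o/): no rule targets it → [n].
/o/ (between /n/ and /l/) fails the environment for rule 2, so it stays [o].
/l/ (between /o/ and /o/) fails the environment for rule 4, so it stays [l].
/o/ (between /l/ and /t/) is in the target of rule 2 but the environment (before a nasal consonant) is not met → [o].
/t/ (word-final) fails the environment for rule 3, so it stays [t].

[õmĩnolot]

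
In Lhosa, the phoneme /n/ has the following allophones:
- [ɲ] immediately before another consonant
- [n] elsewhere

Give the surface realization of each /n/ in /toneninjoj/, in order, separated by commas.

Occurrence 1 (position 3): no conditioning environment matches → elsewhere allophone [n].
Occurrence 2 (position 5): no conditioning environment matches → elsewhere allophone [n].
Occurrence 3 (position 7): immediately before another consonant → [ɲ].

[n], [n], [ɲ]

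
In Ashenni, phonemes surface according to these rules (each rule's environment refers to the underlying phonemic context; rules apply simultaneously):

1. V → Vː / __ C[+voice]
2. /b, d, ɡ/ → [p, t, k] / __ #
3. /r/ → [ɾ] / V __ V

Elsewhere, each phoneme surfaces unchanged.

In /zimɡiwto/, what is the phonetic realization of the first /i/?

[iː]

/i/ (between /z/ and /m/): before a voiced consonant, so rule 1 applies → [iː].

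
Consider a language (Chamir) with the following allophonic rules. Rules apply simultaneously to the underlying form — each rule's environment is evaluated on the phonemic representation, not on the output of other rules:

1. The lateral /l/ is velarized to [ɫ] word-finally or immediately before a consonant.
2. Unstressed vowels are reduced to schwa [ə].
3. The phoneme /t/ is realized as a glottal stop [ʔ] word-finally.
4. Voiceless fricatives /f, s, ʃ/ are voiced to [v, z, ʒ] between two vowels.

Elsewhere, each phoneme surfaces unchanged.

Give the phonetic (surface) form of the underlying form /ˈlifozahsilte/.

[ˈlivəzəhsəɫtə]

/l/ (word-initial) fails the environment for rule 1, so it stays [l].
/i/ (between /l/ and /f/): rule 2 targets it, but not in an unstressed syllable → unchanged [i].
/f/ (between /i/ and /o/): between two vowels, so rule 4 applies → [v].
/o/ (between /f/ and /z/): in an unstressed syllable, so rule 2 applies → [ə].
/z/ stays [z].
Rule 2 applies to /a/ (between /z/ and /h/: in an unstressed syllable) → [ə].
/h/ (between /a/ and /s/) is unaffected → [h].
/s/ (between /h/ and /i/) fails the environment for rule 4, so it stays [s].
/i/ meets the environment for rule 2 (in an unstressed syllable) → [ə].
/l/ (between /i/ and /t/): word-finally or immediately before a consonant, so rule 1 applies → [ɫ].
/t/ (between /l/ and /e/) fails the environment for rule 3, so it stays [t].
/e/ (word-final) occurs in an unstressed syllable → [ə] by rule 2.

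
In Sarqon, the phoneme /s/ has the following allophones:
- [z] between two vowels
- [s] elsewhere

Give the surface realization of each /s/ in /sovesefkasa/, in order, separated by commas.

[s], [z], [z]

Occurrence 1 (position 1): no conditioning environment matches → elsewhere allophone [s].
Occurrence 2 (position 5): between two vowels → [z].
Occurrence 3 (position 10): between two vowels → [z].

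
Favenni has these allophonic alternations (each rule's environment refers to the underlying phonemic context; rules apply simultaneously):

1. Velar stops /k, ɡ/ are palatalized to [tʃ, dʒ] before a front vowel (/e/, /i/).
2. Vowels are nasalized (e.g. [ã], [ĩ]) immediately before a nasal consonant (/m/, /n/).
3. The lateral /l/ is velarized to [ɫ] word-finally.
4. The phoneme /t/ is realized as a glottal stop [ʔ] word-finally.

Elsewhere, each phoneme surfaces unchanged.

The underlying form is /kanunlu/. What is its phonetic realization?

/k/ (word-initial) is in the target of rule 1 but the environment (before a front vowel) is not met → [k].
/a/ — between /k/ and /n/, before a nasal consonant — surfaces as [ã] (rule 2).
/n/ (between /a/ and /u/): no rule targets it → [n].
/u/ (between /n/ and /n/) occurs before a nasal consonant → [ũ] by rule 2.
/n/ (between /u/ and /l/) is unaffected → [n].
/l/ (between /n/ and /u/): rule 3 targets it, but not word-finally → unchanged [l].
/u/ (word-final) is in the target of rule 2 but the environment (before a nasal consonant) is not met → [u].

[kãnũnlu]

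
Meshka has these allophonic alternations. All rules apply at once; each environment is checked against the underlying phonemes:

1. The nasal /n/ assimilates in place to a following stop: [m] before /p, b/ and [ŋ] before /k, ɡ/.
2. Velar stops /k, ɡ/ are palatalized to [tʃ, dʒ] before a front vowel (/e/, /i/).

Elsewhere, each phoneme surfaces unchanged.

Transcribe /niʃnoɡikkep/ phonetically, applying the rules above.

/n/ — word-initial; rule 1 does not apply here → [n].
/n/ — between /ʃ/ and /o/; rule 1 does not apply here → [n].
/ɡ/ (between /o/ and /i/) occurs before a front vowel → [dʒ] by rule 2.
/k/ — between /i/ and /k/; rule 2 does not apply here → [k].
/k/ — between /k/ and /e/, before a front vowel — surfaces as [tʃ] (rule 2).

[niʃnodʒiktʃep]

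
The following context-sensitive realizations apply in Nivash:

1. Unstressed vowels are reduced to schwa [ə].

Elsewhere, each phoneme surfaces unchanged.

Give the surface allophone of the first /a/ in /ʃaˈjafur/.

[ə]

/a/ meets the environment for rule 1 (in an unstressed syllable) → [ə].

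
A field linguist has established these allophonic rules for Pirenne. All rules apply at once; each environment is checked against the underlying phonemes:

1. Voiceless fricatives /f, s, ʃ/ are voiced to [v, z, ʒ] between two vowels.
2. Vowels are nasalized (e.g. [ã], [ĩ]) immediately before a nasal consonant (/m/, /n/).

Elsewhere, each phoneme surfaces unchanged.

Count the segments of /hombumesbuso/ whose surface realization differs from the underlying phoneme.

Segments that undergo a rule: /o/ → [õ] (rule 2); /u/ → [ũ] (rule 2); /s/ → [z] (rule 1).
All other segments surface unchanged.

3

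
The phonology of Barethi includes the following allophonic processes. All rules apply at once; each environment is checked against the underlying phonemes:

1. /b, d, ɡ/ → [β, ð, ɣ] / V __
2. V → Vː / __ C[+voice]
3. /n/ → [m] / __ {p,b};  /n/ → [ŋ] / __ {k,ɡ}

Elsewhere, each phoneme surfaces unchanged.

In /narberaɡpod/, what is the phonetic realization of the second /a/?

[aː]

Rule 2 applies to /a/ (between /r/ and /ɡ/: before a voiced consonant) → [aː].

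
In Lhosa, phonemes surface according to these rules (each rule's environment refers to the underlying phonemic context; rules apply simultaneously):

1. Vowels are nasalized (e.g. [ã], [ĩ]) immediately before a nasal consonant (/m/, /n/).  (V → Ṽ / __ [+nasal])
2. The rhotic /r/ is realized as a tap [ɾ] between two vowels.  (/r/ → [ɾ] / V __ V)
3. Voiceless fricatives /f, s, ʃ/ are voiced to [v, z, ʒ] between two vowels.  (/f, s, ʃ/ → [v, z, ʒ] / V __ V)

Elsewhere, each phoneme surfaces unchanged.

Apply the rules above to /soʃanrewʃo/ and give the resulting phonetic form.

[soʒãnrewʃo]

/s/ (word-initial) is in the target of rule 3 but the environment (between two vowels) is not met → [s].
/o/ (between /s/ and /ʃ/) is in the target of rule 1 but the environment (before a nasal consonant) is not met → [o].
/ʃ/ (between /o/ and /a/): between two vowels, so rule 3 applies → [ʒ].
/a/ meets the environment for rule 1 (before a nasal consonant) → [ã].
/n/ (between /a/ and /r/) is unaffected → [n].
/r/ — between /n/ and /e/; rule 2 does not apply here → [r].
/e/ — between /r/ and /w/; rule 1 does not apply here → [e].
/w/ stays [w].
/ʃ/ (between /w/ and /o/) fails the environment for rule 3, so it stays [ʃ].
/o/ — word-final; rule 1 does not apply here → [o].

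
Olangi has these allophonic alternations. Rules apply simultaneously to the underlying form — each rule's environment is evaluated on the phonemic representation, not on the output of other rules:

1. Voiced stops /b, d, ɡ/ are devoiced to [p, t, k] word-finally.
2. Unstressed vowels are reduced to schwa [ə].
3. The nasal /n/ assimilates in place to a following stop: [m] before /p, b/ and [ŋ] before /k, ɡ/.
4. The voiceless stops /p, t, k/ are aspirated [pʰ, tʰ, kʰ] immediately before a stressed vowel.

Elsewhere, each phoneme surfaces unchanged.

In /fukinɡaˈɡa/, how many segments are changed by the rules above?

4

Segments that undergo a rule: /u/ → [ə] (rule 2); /i/ → [ə] (rule 2); /n/ → [ŋ] (rule 3); /a/ → [ə] (rule 2).
All other segments surface unchanged.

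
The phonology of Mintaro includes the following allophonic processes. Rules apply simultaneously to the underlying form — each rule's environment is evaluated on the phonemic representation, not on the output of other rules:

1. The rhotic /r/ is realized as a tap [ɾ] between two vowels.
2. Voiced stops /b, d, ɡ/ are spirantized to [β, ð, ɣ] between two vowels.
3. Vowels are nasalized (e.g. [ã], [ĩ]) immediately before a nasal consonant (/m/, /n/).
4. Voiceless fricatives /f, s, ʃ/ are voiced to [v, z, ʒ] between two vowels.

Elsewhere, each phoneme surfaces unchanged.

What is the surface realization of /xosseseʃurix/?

[xossezeʒuɾix]

/x/ (word-initial): no rule targets it → [x].
/o/ (between /x/ and /s/): rule 3 targets it, but not before a nasal consonant → unchanged [o].
/s/ (between /o/ and /s/): rule 4 targets it, but not between two vowels → unchanged [s].
/s/ (between /s/ and /e/) is in the target of rule 4 but the environment (between two vowels) is not met → [s].
/e/ (between /s/ and /s/) fails the environment for rule 3, so it stays [e].
/s/ meets the environment for rule 4 (between two vowels) → [z].
/e/ (between /s/ and /ʃ/) fails the environment for rule 3, so it stays [e].
/ʃ/ (between /e/ and /u/): between two vowels, so rule 4 applies → [ʒ].
/u/ (between /ʃ/ and /r/) fails the environment for rule 3, so it stays [u].
/r/ meets the environment for rule 1 (between two vowels) → [ɾ].
/i/ (between /r/ and /x/): rule 3 targets it, but not before a nasal consonant → unchanged [i].
/x/ (word-final) is unaffected → [x].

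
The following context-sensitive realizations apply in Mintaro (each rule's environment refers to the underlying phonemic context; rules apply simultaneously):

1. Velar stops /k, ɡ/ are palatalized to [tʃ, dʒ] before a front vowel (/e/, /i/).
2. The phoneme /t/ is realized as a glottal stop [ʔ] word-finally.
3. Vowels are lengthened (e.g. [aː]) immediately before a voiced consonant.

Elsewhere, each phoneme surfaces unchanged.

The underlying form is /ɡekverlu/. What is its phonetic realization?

/ɡ/ (word-initial): before a front vowel, so rule 1 applies → [dʒ].
/e/ (between /ɡ/ and /k/): rule 3 targets it, but not before a voiced consonant → unchanged [e].
/k/ (between /e/ and /v/): rule 1 targets it, but not before a front vowel → unchanged [k].
/v/ (between /k/ and /e/) is unaffected → [v].
/e/ meets the environment for rule 3 (before a voiced consonant) → [eː].
/r/ stays [r].
/l/ — not in any rule's target class → [l].
/u/ — word-final; rule 3 does not apply here → [u].

[dʒekveːrlu]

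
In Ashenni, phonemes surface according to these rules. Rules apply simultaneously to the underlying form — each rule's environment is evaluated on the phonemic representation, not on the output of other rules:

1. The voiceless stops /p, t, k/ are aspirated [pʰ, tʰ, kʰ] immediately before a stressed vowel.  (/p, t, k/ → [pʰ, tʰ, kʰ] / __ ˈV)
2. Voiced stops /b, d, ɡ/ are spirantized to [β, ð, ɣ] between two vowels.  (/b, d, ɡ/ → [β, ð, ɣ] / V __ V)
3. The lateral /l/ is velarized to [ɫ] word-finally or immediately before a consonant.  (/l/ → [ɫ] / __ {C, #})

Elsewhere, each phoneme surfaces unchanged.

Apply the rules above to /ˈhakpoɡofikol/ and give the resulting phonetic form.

[ˈhakpoɣofikoɫ]

/h/ stays [h].
/a/ (between /h/ and /k/) is unaffected → [a].
/k/ (between /a/ and /p/): rule 1 targets it, but not immediately before a stressed vowel → unchanged [k].
/p/ (between /k/ and /o/) fails the environment for rule 1, so it stays [p].
/o/ (between /p/ and /ɡ/): no rule targets it → [o].
/ɡ/ — between /o/ and /o/, between two vowels — surfaces as [ɣ] (rule 2).
/o/ — not in any rule's target class → [o].
/f/ stays [f].
/i/ (between /f/ and /k/): no rule targets it → [i].
/k/ — between /i/ and /o/; rule 1 does not apply here → [k].
/o/ — not in any rule's target class → [o].
/l/ (word-final): word-finally or immediately before a consonant, so rule 3 applies → [ɫ].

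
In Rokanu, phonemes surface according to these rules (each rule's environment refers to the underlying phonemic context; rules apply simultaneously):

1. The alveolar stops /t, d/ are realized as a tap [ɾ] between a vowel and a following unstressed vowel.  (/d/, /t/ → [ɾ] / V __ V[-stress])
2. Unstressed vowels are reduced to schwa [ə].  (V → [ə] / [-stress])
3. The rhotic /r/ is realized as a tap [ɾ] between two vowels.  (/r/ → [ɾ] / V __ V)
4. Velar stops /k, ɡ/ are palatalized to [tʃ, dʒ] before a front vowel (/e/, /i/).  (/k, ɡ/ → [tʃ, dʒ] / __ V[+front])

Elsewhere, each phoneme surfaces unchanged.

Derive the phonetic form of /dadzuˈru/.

[dədzəˈɾu]

/d/ (word-initial): rule 1 targets it, but not between a vowel and a following unstressed vowel → unchanged [d].
/a/ — between /d/ and /d/, in an unstressed syllable — surfaces as [ə] (rule 2).
/d/ (between /a/ and /z/) fails the environment for rule 1, so it stays [d].
/u/ (between /z/ and /r/) occurs in an unstressed syllable → [ə] by rule 2.
/r/ (between /u/ and /u/): between two vowels, so rule 3 applies → [ɾ].
/u/ (word-final) is in the target of rule 2 but the environment (in an unstressed syllable) is not met → [u].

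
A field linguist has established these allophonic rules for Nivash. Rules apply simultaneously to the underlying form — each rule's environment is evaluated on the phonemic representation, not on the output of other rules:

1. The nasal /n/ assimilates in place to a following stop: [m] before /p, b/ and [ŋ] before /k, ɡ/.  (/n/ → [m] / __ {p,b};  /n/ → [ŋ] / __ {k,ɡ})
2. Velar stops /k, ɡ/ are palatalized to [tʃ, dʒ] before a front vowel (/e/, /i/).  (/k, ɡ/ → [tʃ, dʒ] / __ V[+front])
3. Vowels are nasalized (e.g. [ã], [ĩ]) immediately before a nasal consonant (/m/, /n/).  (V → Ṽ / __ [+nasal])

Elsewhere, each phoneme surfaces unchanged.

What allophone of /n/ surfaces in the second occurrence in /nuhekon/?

/n/ (word-final) fails the environment for rule 1, so it stays [n].

[n]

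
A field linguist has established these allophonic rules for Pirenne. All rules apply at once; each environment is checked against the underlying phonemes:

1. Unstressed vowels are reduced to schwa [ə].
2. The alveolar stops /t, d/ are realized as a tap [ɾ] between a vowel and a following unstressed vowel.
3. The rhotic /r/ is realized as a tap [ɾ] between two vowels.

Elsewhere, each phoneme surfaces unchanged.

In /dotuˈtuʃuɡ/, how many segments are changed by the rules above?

4

Segments that undergo a rule: /o/ → [ə] (rule 1); /t/ → [ɾ] (rule 2); /u/ → [ə] (rule 1); /u/ → [ə] (rule 1).
All other segments surface unchanged.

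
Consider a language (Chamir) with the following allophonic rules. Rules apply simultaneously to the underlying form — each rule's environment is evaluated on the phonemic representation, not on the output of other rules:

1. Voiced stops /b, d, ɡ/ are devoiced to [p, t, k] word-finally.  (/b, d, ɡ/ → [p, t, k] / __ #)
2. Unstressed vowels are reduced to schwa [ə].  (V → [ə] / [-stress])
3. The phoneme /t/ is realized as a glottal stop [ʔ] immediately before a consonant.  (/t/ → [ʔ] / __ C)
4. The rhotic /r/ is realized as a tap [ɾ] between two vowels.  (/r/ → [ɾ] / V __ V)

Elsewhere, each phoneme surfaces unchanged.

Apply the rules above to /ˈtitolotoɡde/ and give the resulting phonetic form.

[ˈtitələtəɡdə]

/t/ (word-initial) fails the environment for rule 3, so it stays [t].
/i/ (between /t/ and /t/) fails the environment for rule 2, so it stays [i].
/t/ (between /i/ and /o/) is in the target of rule 3 but the environment (immediately before a consonant) is not met → [t].
/o/ — between /t/ and /l/, in an unstressed syllable — surfaces as [ə] (rule 2).
/l/ (between /o/ and /o/) is unaffected → [l].
/o/ (between /l/ and /t/): in an unstressed syllable, so rule 2 applies → [ə].
/t/ (between /o/ and /o/) fails the environment for rule 3, so it stays [t].
/o/ — between /t/ and /ɡ/, in an unstressed syllable — surfaces as [ə] (rule 2).
/ɡ/ — between /o/ and /d/; rule 1 does not apply here → [ɡ].
/d/ (between /ɡ/ and /e/) is in the target of rule 1 but the environment (word-finally) is not met → [d].
/e/ — word-final, in an unstressed syllable — surfaces as [ə] (rule 2).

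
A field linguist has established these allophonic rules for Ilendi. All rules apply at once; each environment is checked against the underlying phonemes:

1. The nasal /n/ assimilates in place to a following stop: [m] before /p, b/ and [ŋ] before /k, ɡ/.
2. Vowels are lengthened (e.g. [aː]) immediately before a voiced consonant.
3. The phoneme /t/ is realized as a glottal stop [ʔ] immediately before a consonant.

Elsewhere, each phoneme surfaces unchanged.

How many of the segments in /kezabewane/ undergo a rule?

4

Segments that undergo a rule: /e/ → [eː] (rule 2); /a/ → [aː] (rule 2); /e/ → [eː] (rule 2); /a/ → [aː] (rule 2).
All other segments surface unchanged.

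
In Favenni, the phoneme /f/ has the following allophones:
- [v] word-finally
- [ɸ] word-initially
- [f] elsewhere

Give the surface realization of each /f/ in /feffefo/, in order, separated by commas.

Occurrence 1 (position 1): word-initially → [ɸ].
Occurrence 2 (position 3): no conditioning environment matches → elsewhere allophone [f].
Occurrence 3 (position 4): no conditioning environment matches → elsewhere allophone [f].
Occurrence 4 (position 6): no conditioning environment matches → elsewhere allophone [f].

[ɸ], [f], [f], [f]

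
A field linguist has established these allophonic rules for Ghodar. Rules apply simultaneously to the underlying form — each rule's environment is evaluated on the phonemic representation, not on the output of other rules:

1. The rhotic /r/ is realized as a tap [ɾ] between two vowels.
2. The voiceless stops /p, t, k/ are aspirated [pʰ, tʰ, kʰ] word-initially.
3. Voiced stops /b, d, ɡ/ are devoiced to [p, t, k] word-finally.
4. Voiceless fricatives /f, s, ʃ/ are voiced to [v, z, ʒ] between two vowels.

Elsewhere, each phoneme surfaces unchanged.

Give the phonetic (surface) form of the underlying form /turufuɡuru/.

/t/ (word-initial): word-initially, so rule 2 applies → [tʰ].
/u/ (between /t/ and /r/): no rule targets it → [u].
/r/ meets the environment for rule 1 (between two vowels) → [ɾ].
/u/ — not in any rule's target class → [u].
/f/ (between /u/ and /u/) occurs between two vowels → [v] by rule 4.
/u/ — not in any rule's target class → [u].
/ɡ/ (between /u/ and /u/) fails the environment for rule 3, so it stays [ɡ].
/u/ (between /ɡ/ and /r/): no rule targets it → [u].
/r/ (between /u/ and /u/): between two vowels, so rule 1 applies → [ɾ].
/u/ (word-final): no rule targets it → [u].

[tʰuɾuvuɡuɾu]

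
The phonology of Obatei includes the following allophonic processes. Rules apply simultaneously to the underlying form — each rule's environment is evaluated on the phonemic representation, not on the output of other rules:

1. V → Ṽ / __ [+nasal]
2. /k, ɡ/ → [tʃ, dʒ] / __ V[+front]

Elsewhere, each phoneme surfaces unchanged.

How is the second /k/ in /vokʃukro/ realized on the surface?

/k/ (between /u/ and /r/) fails the environment for rule 2, so it stays [k].

[k]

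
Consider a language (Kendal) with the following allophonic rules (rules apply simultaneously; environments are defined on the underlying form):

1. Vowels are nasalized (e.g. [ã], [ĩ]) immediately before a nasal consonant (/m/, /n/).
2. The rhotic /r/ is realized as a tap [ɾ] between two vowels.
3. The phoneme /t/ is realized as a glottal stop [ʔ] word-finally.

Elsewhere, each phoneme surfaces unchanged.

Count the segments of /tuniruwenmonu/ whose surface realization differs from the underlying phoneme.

Segments that undergo a rule: /u/ → [ũ] (rule 1); /r/ → [ɾ] (rule 2); /e/ → [ẽ] (rule 1); /o/ → [õ] (rule 1).
All other segments surface unchanged.

4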